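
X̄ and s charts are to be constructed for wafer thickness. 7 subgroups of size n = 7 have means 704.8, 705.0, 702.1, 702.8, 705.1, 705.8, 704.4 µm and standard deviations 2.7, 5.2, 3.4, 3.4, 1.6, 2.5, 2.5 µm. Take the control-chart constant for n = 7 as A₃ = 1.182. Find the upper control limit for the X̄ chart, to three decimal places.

X̄̄ = (704.8 + 705.0 + 702.1 + 702.8 + 705.1 + 705.8 + 704.4) / 7 = 704.2857
s̄ = (2.7 + 5.2 + 3.4 + 3.4 + 1.6 + 2.5 + 2.5) / 7 = 3.0429
UCL = X̄̄ + A₃·s̄ = 704.2857 + 1.182 × 3.0429 = 707.8824

707.882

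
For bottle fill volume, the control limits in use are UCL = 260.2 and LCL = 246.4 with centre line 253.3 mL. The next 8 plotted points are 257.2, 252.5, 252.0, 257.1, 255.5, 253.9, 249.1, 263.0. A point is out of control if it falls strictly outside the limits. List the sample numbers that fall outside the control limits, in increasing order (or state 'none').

8

Compare each point to [246.4, 260.2]: sample 8 = 263.0 > UCL.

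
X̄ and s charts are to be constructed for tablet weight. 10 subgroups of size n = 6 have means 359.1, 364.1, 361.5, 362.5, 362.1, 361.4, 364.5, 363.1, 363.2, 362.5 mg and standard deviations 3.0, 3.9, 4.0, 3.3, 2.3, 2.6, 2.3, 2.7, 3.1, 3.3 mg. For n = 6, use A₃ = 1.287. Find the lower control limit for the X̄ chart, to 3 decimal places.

X̄̄ = (359.1 + 364.1 + 361.5 + 362.5 + 362.1 + 361.4 + 364.5 + 363.1 + 363.2 + 362.5) / 10 = 362.4000
s̄ = (3.0 + 3.9 + 4.0 + 3.3 + 2.3 + 2.6 + 2.3 + 2.7 + 3.1 + 3.3) / 10 = 3.0500
LCL = X̄̄ − A₃·s̄ = 362.4000 − 1.287 × 3.0500 = 358.4746

358.475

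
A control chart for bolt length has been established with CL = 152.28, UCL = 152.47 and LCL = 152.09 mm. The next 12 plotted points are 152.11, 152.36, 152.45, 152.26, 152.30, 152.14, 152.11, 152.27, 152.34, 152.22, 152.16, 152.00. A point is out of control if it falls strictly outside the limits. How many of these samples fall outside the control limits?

Compare each point to [152.09, 152.47]: sample 12 = 152.00 < LCL.

1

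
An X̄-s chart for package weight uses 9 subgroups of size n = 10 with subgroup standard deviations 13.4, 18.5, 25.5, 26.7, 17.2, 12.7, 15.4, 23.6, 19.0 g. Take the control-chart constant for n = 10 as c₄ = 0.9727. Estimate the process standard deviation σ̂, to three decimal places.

19.647

s̄ = (13.4 + 18.5 + 25.5 + 26.7 + 17.2 + 12.7 + 15.4 + 23.6 + 19.0) / 9 = 19.1111
σ̂ = s̄ / c₄ = 19.1111 / 0.9727 = 19.6475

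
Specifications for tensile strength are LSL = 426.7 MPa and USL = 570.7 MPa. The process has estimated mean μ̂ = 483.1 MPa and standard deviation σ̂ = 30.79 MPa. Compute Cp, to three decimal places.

Cp = (USL − LSL) / (6σ̂) = (570.7 − 426.7) / (6 × 30.79) = 144.0000 / 184.7400 = 0.7795

0.779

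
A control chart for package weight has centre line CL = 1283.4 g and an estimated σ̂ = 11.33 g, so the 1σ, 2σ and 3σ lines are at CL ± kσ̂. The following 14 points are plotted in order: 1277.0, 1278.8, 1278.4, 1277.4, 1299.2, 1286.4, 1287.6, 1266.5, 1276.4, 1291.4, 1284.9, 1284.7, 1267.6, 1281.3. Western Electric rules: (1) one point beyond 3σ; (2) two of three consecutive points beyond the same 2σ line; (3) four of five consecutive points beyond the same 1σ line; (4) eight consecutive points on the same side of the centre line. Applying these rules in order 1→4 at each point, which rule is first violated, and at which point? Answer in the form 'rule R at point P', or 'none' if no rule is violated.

Zone of each point (C = within 1σ̂, B = 1σ̂–2σ̂, A = 2σ̂–3σ̂, * = beyond 3σ̂; sign = side of CL): 1:-C, 2:-C, 3:-C, 4:-C, 5:+B, 6:+C, 7:+C, 8:-B, 9:-C, 10:+C, 11:+C, 12:+C, 13:-B, 14:-C
No rule fires across all 14 points.

none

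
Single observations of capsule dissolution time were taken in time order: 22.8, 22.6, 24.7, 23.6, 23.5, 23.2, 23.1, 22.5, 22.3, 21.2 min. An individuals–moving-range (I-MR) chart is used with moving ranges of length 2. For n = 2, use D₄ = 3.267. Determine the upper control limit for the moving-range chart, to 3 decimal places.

Moving ranges: 0.2, 2.1, 1.1, 0.1, 0.3, 0.1, 0.6, 0.2, 1.1; M̄R̄ = 5.8000 / 9 = 0.6444
UCL_MR = D₄·M̄R̄ = 3.267 × 0.6444 = 2.1054

2.105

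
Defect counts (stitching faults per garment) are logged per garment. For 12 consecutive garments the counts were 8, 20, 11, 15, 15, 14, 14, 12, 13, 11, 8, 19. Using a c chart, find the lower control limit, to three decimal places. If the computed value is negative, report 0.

c̄ = (8 + 20 + 11 + 15 + 15 + 14 + 14 + 12 + 13 + 11 + 8 + 19) / 12 = 160 / 12 = 13.3333
LCL = c̄ − 3√c̄ = 13.3333 − 3 × 3.6515 = 2.3789

2.379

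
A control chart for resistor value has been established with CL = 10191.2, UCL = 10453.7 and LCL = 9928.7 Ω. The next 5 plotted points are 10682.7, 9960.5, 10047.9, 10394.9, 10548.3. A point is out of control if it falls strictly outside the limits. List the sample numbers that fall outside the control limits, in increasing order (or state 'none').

1, 5

Compare each point to [9928.7, 10453.7]: sample 1 = 10682.7 > UCL; sample 5 = 10548.3 > UCL.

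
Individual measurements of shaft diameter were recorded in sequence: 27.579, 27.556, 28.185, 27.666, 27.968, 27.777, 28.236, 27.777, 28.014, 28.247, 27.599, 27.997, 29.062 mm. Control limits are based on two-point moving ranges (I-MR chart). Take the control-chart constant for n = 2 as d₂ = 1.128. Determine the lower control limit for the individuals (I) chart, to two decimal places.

X̄ = (27.579 + 27.556 + 28.185 + 27.666 + 27.968 + 27.777 + 28.236 + 27.777 + 28.014 + 28.247 + 27.599 + 27.997 + 29.062) / 13 = 27.9741
Moving ranges: 0.023, 0.629, 0.519, 0.302, 0.191, 0.459, 0.459, 0.237, 0.233, 0.648, 0.398, 1.065; M̄R̄ = 5.1630 / 12 = 0.4303
LCL = X̄ − 3·M̄R̄/d₂ = 27.9741 − 3 × 0.4303 / 1.128 = 26.8298

26.83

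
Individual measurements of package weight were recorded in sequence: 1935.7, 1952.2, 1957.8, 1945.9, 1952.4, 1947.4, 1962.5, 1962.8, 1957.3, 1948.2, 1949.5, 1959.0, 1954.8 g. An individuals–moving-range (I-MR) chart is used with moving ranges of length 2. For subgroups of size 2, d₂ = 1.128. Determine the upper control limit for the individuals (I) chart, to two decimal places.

1972.79

X̄ = (1935.7 + 1952.2 + 1957.8 + 1945.9 + 1952.4 + 1947.4 + 1962.5 + 1962.8 + 1957.3 + 1948.2 + 1949.5 + 1959.0 + 1954.8) / 13 = 1952.7308
Moving ranges: 16.5, 5.6, 11.9, 6.5, 5.0, 15.1, 0.3, 5.5, 9.1, 1.3, 9.5, 4.2; M̄R̄ = 90.5000 / 12 = 7.5417
UCL = X̄ + 3·M̄R̄/d₂ = 1952.7308 + 3 × 7.5417 / 1.128 = 1972.7884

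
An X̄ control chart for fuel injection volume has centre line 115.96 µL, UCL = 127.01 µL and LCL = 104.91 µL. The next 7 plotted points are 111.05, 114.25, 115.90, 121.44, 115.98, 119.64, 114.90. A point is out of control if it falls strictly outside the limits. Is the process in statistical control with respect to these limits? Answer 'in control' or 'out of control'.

All 7 points lie within [104.91, 127.01].

in control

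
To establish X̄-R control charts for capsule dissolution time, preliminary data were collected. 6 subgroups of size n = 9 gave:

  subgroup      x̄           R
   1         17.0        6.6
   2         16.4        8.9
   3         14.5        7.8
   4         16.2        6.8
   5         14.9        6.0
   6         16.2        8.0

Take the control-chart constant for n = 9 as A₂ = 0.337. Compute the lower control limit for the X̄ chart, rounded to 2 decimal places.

13.39

X̄̄ = (17.0 + 16.4 + 14.5 + 16.2 + 14.9 + 16.2) / 6 = 95.2000 / 6 = 15.8667
R̄ = (6.6 + 8.9 + 7.8 + 6.8 + 6.0 + 8.0) / 6 = 44.1000 / 6 = 7.3500
LCL = X̄̄ − A₂·R̄ = 15.8667 − 0.337 × 7.3500 = 13.3897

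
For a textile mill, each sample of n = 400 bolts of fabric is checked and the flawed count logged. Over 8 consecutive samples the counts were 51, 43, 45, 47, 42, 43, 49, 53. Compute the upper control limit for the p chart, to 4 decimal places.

0.1647

p̄ = Σdᵢ / (k·n) = 373 / (8 × 400) = 0.11656
UCL = p̄ + 3·√(p̄(1−p̄)/n) = 0.11656 + 3 × √(0.11656×0.88344/400) = 0.11656 + 3 × 0.01604 = 0.16470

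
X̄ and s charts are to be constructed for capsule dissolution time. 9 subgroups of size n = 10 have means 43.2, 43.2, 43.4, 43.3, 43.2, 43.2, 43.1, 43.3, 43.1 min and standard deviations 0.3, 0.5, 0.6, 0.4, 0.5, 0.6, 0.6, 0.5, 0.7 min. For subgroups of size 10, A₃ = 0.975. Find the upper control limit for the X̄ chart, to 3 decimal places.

43.731

X̄̄ = (43.2 + 43.2 + 43.4 + 43.3 + 43.2 + 43.2 + 43.1 + 43.3 + 43.1) / 9 = 43.2222
s̄ = (0.3 + 0.5 + 0.6 + 0.4 + 0.5 + 0.6 + 0.6 + 0.5 + 0.7) / 9 = 0.5222
UCL = X̄̄ + A₃·s̄ = 43.2222 + 0.975 × 0.5222 = 43.7314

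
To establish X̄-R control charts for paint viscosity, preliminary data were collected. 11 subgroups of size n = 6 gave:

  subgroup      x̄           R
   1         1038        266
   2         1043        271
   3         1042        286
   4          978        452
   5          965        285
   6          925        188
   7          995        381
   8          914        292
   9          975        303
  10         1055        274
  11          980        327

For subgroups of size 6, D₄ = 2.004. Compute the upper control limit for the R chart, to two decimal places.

R̄ = (266 + 271 + 286 + 452 + 285 + 188 + 381 + 292 + 303 + 274 + 327) / 11 = 3325.0000 / 11 = 302.2727
UCL_R = D₄·R̄ = 2.004 × 302.2727 = 605.7545

605.75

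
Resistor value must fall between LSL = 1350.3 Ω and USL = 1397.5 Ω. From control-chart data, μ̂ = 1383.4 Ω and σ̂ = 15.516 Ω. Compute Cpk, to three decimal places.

Cpu = (USL − μ̂) / (3σ̂) = (1397.5 − 1383.4) / (3 × 15.516) = 0.3029; Cpl = (μ̂ − LSL) / (3σ̂) = (1383.4 − 1350.3) / (3 × 15.516) = 0.7111; Cpk = min(Cpu, Cpl) = 0.3029

0.303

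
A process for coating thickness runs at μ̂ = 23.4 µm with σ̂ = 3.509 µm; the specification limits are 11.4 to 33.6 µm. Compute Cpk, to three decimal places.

Cpu = (USL − μ̂) / (3σ̂) = (33.6 − 23.4) / (3 × 3.509) = 0.9689; Cpl = (μ̂ − LSL) / (3σ̂) = (23.4 − 11.4) / (3 × 3.509) = 1.1399; Cpk = min(Cpu, Cpl) = 0.9689

0.969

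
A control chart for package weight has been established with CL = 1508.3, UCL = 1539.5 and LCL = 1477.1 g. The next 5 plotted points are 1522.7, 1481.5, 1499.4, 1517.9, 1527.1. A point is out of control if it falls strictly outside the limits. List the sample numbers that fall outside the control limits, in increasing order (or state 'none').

All 5 points lie within [1477.1, 1539.5].

none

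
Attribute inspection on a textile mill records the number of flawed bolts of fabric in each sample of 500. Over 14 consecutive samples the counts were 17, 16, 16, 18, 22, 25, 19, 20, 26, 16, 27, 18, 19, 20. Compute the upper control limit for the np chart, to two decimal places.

33.05

p̄ = Σdᵢ / (k·n) = 279 / (14 × 500) = 0.03986
UCL = np̄ + 3·√(np̄(1−p̄)) = 19.9286 + 3 × √(19.9286×0.96014) = 19.9286 + 3 × 4.3743 = 33.0514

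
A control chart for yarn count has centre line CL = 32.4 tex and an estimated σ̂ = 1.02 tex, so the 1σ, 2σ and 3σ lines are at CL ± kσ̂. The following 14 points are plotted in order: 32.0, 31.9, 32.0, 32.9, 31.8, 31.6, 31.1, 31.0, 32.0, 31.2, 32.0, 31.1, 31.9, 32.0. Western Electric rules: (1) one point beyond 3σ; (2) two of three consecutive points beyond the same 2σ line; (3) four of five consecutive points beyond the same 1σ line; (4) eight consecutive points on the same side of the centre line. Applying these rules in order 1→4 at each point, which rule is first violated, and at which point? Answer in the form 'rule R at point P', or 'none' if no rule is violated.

Zone of each point (C = within 1σ̂, B = 1σ̂–2σ̂, A = 2σ̂–3σ̂, * = beyond 3σ̂; sign = side of CL): 1:-C, 2:-C, 3:-C, 4:+C, 5:-C, 6:-C, 7:-B, 8:-B, 9:-C, 10:-B, 11:-C, 12:-B, 13:-C, 14:-C
Rule 4 (eight consecutive points on the same side of the centre line) is satisfied at point 12.

rule 4 at point 12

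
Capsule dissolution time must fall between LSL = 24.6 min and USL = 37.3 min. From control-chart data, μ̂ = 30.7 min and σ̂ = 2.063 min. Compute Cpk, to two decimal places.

Cpu = (USL − μ̂) / (3σ̂) = (37.3 − 30.7) / (3 × 2.063) = 1.0664; Cpl = (μ̂ − LSL) / (3σ̂) = (30.7 − 24.6) / (3 × 2.063) = 0.9856; Cpk = min(Cpu, Cpl) = 0.9856

0.99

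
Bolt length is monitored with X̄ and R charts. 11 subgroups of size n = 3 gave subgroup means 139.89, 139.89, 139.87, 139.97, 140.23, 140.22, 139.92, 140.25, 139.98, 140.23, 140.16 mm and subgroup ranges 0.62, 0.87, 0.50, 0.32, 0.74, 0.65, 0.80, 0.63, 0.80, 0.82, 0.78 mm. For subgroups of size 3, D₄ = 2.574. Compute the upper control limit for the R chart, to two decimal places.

R̄ = (0.62 + 0.87 + 0.50 + 0.32 + 0.74 + 0.65 + 0.80 + 0.63 + 0.80 + 0.82 + 0.78) / 11 = 7.5300 / 11 = 0.6845
UCL_R = D₄·R̄ = 2.574 × 0.6845 = 1.7620

1.76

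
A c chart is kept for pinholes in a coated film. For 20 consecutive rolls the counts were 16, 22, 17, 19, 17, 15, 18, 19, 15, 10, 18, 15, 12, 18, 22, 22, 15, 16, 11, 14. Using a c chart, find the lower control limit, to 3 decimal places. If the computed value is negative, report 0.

4.345

c̄ = (16 + 22 + 17 + 19 + 17 + 15 + 18 + 19 + 15 + 10 + 18 + 15 + 12 + 18 + 22 + 22 + 15 + 16 + 11 + 14) / 20 = 331 / 20 = 16.5500
LCL = c̄ − 3√c̄ = 16.5500 − 3 × 4.0682 = 4.3455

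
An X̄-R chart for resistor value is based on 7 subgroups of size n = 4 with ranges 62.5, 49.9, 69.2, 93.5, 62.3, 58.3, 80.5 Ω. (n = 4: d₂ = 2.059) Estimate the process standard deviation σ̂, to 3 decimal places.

33.040

R̄ = (62.5 + 49.9 + 69.2 + 93.5 + 62.3 + 58.3 + 80.5) / 7 = 68.0286
σ̂ = R̄ / d₂ = 68.0286 / 2.059 = 33.0396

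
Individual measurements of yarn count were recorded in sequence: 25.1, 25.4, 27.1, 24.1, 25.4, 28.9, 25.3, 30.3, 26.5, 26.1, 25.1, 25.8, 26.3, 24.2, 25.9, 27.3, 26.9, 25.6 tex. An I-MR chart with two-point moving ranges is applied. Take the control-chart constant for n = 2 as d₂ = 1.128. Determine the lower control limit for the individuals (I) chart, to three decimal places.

X̄ = (25.1 + 25.4 + 27.1 + 24.1 + 25.4 + 28.9 + 25.3 + 30.3 + 26.5 + 26.1 + 25.1 + 25.8 + 26.3 + 24.2 + 25.9 + 27.3 + 26.9 + 25.6) / 18 = 26.1833
Moving ranges: 0.3, 1.7, 3.0, 1.3, 3.5, 3.6, 5.0, 3.8, 0.4, 1.0, 0.7, 0.5, 2.1, 1.7, 1.4, 0.4, 1.3; M̄R̄ = 31.7000 / 17 = 1.8647
LCL = X̄ − 3·M̄R̄/d₂ = 26.1833 − 3 × 1.8647 / 1.128 = 21.2240

21.224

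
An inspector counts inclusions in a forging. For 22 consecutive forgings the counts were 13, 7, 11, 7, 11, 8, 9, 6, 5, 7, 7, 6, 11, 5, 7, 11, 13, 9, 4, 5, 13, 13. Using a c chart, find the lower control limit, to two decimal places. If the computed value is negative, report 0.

c̄ = (13 + 7 + 11 + 7 + 11 + 8 + 9 + 6 + 5 + 7 + 7 + 6 + 11 + 5 + 7 + 11 + 13 + 9 + 4 + 5 + 13 + 13) / 22 = 188 / 22 = 8.5455
LCL = c̄ − 3√c̄ = 8.5455 − 3 × 2.9233 = -0.2243 → 0 (cannot be negative)

0.00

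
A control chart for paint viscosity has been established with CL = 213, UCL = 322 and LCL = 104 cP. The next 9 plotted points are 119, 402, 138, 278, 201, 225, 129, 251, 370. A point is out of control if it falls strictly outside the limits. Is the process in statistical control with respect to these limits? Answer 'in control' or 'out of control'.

out of control

Compare each point to [104, 322]: sample 2 = 402 > UCL; sample 9 = 370 > UCL.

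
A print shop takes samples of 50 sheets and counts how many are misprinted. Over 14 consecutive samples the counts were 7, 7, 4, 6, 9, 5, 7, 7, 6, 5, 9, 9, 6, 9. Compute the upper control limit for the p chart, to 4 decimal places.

p̄ = Σdᵢ / (k·n) = 96 / (14 × 50) = 0.13714
UCL = p̄ + 3·√(p̄(1−p̄)/n) = 0.13714 + 3 × √(0.13714×0.86286/50) = 0.13714 + 3 × 0.04865 = 0.28309

0.2831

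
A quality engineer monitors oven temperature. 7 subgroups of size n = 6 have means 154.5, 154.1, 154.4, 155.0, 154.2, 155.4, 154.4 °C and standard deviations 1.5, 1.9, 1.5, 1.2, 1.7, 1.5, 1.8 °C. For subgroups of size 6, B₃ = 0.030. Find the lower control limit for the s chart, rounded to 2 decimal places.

0.05

s̄ = (1.5 + 1.9 + 1.5 + 1.2 + 1.7 + 1.5 + 1.8) / 7 = 1.5857
LCL_s = B₃·s̄ = 0.030 × 1.5857 = 0.0476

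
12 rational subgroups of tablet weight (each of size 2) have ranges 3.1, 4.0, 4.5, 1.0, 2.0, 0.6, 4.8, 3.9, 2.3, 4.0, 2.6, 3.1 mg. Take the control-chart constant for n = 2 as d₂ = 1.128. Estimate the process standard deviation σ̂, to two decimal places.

2.65

R̄ = (3.1 + 4.0 + 4.5 + 1.0 + 2.0 + 0.6 + 4.8 + 3.9 + 2.3 + 4.0 + 2.6 + 3.1) / 12 = 2.9917
σ̂ = R̄ / d₂ = 2.9917 / 1.128 = 2.6522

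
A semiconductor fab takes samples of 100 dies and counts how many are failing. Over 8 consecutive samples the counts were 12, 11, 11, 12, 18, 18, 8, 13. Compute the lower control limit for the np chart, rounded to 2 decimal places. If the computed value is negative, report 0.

2.83

p̄ = Σdᵢ / (k·n) = 103 / (8 × 100) = 0.12875
LCL = np̄ − 3·√(np̄(1−p̄)) = 12.8750 − 3 × 3.3492 = 2.8273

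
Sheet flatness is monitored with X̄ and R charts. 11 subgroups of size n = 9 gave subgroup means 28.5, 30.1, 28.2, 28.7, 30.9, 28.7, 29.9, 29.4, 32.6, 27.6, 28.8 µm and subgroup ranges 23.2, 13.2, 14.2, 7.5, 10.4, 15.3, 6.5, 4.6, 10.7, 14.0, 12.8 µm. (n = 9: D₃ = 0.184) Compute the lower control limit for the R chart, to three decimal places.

R̄ = (23.2 + 13.2 + 14.2 + 7.5 + 10.4 + 15.3 + 6.5 + 4.6 + 10.7 + 14.0 + 12.8) / 11 = 132.4000 / 11 = 12.0364
LCL_R = D₃·R̄ = 0.184 × 12.0364 = 2.2147

2.215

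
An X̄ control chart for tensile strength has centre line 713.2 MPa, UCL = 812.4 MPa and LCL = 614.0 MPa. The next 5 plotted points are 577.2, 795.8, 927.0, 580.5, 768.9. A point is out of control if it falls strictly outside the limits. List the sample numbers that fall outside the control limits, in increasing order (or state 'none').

1, 3, 4

Compare each point to [614.0, 812.4]: sample 1 = 577.2 < LCL; sample 3 = 927.0 > UCL; sample 4 = 580.5 < LCL.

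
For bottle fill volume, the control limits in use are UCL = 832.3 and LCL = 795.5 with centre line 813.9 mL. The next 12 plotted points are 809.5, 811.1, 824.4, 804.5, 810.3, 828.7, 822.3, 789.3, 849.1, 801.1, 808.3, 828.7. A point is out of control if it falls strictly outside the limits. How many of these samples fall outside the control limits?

2

Compare each point to [795.5, 832.3]: sample 8 = 789.3 < LCL; sample 9 = 849.1 > UCL.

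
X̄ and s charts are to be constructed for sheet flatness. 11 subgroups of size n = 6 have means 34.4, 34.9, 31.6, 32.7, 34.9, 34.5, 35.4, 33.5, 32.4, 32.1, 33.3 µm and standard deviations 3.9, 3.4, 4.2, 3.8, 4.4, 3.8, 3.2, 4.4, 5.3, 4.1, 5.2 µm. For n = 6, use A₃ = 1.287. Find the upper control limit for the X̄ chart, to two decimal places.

38.96

X̄̄ = (34.4 + 34.9 + 31.6 + 32.7 + 34.9 + 34.5 + 35.4 + 33.5 + 32.4 + 32.1 + 33.3) / 11 = 33.6091
s̄ = (3.9 + 3.4 + 4.2 + 3.8 + 4.4 + 3.8 + 3.2 + 4.4 + 5.3 + 4.1 + 5.2) / 11 = 4.1545
UCL = X̄̄ + A₃·s̄ = 33.6091 + 1.287 × 4.1545 = 38.9560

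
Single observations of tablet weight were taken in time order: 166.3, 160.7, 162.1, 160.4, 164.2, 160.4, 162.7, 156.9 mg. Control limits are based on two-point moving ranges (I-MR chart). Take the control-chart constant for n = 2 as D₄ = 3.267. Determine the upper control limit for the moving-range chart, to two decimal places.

Moving ranges: 5.6, 1.4, 1.7, 3.8, 3.8, 2.3, 5.8; M̄R̄ = 24.4000 / 7 = 3.4857
UCL_MR = D₄·M̄R̄ = 3.267 × 3.4857 = 11.3878

11.39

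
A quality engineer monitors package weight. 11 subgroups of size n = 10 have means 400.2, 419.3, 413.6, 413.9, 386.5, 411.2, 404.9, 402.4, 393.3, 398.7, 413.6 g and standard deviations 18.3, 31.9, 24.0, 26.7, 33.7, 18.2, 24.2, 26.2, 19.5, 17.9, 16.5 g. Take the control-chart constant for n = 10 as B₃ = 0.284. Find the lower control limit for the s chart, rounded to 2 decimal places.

6.64

s̄ = (18.3 + 31.9 + 24.0 + 26.7 + 33.7 + 18.2 + 24.2 + 26.2 + 19.5 + 17.9 + 16.5) / 11 = 23.3727
LCL_s = B₃·s̄ = 0.284 × 23.3727 = 6.6379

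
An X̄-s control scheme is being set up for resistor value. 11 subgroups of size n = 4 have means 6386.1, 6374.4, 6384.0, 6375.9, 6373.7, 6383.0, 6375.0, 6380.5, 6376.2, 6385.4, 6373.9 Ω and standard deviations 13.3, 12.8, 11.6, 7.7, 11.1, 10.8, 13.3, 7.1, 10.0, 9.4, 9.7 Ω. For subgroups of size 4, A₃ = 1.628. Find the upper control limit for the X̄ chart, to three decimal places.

X̄̄ = (6386.1 + 6374.4 + 6384.0 + 6375.9 + 6373.7 + 6383.0 + 6375.0 + 6380.5 + 6376.2 + 6385.4 + 6373.9) / 11 = 6378.9182
s̄ = (13.3 + 12.8 + 11.6 + 7.7 + 11.1 + 10.8 + 13.3 + 7.1 + 10.0 + 9.4 + 9.7) / 11 = 10.6182
UCL = X̄̄ + A₃·s̄ = 6378.9182 + 1.628 × 10.6182 = 6396.2046

6396.205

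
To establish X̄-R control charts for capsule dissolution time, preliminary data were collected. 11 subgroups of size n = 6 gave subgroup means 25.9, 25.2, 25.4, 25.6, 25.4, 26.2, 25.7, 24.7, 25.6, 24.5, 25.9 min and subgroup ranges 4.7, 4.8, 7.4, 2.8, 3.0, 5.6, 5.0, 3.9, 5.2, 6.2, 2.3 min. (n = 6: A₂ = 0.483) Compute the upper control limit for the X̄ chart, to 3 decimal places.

27.699

X̄̄ = (25.9 + 25.2 + 25.4 + 25.6 + 25.4 + 26.2 + 25.7 + 24.7 + 25.6 + 24.5 + 25.9) / 11 = 280.1000 / 11 = 25.4636
R̄ = (4.7 + 4.8 + 7.4 + 2.8 + 3.0 + 5.6 + 5.0 + 3.9 + 5.2 + 6.2 + 2.3) / 11 = 50.9000 / 11 = 4.6273
UCL = X̄̄ + A₂·R̄ = 25.4636 + 0.483 × 4.6273 = 27.6986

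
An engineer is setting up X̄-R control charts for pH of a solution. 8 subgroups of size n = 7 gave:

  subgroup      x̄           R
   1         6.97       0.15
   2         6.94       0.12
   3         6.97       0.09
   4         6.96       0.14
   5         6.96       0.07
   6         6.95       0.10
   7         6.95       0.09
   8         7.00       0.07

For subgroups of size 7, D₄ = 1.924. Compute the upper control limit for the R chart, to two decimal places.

R̄ = (0.15 + 0.12 + 0.09 + 0.14 + 0.07 + 0.10 + 0.09 + 0.07) / 8 = 0.8300 / 8 = 0.1038
UCL_R = D₄·R̄ = 1.924 × 0.1038 = 0.1996

0.20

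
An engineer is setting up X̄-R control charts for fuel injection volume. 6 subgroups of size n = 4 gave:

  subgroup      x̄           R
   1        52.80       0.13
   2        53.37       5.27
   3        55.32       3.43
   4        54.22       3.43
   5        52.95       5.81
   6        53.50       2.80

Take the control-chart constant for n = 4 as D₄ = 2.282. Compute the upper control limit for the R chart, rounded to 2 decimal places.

R̄ = (0.13 + 5.27 + 3.43 + 3.43 + 5.81 + 2.80) / 6 = 20.8700 / 6 = 3.4783
UCL_R = D₄·R̄ = 2.282 × 3.4783 = 7.9376

7.94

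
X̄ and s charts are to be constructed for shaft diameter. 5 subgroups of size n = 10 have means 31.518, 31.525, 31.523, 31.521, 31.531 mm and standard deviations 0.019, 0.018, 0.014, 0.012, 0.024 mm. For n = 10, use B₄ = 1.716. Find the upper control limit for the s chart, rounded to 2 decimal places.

s̄ = (0.019 + 0.018 + 0.014 + 0.012 + 0.024) / 5 = 0.0174
UCL_s = B₄·s̄ = 1.716 × 0.0174 = 0.0299

0.03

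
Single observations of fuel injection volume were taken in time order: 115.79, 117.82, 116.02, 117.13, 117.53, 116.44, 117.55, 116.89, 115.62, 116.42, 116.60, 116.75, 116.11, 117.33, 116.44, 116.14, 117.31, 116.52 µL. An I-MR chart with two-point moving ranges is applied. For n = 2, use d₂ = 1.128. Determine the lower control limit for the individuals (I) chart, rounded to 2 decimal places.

114.25

X̄ = (115.79 + 117.82 + 116.02 + 117.13 + 117.53 + 116.44 + 117.55 + 116.89 + 115.62 + 116.42 + 116.60 + 116.75 + 116.11 + 117.33 + 116.44 + 116.14 + 117.31 + 116.52) / 18 = 116.6894
Moving ranges: 2.03, 1.80, 1.11, 0.40, 1.09, 1.11, 0.66, 1.27, 0.80, 0.18, 0.15, 0.64, 1.22, 0.89, 0.30, 1.17, 0.79; M̄R̄ = 15.6100 / 17 = 0.9182
LCL = X̄ − 3·M̄R̄/d₂ = 116.6894 − 3 × 0.9182 / 1.128 = 114.2473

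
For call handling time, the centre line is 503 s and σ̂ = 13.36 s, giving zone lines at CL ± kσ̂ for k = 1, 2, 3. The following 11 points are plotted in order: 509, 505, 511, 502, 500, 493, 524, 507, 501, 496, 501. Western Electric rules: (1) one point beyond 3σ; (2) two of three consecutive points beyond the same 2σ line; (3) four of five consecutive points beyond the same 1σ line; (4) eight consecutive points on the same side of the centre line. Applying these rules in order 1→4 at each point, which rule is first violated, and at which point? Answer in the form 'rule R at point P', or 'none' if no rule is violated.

Zone of each point (C = within 1σ̂, B = 1σ̂–2σ̂, A = 2σ̂–3σ̂, * = beyond 3σ̂; sign = side of CL): 1:+C, 2:+C, 3:+C, 4:-C, 5:-C, 6:-C, 7:+B, 8:+C, 9:-C, 10:-C, 11:-C
No rule fires across all 11 points.

none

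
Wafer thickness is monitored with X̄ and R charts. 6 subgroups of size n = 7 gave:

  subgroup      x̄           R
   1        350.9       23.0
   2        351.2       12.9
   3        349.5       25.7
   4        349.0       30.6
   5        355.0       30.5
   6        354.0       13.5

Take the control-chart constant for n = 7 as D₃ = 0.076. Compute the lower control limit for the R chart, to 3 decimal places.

R̄ = (23.0 + 12.9 + 25.7 + 30.6 + 30.5 + 13.5) / 6 = 136.2000 / 6 = 22.7000
LCL_R = D₃·R̄ = 0.076 × 22.7000 = 1.7252

1.725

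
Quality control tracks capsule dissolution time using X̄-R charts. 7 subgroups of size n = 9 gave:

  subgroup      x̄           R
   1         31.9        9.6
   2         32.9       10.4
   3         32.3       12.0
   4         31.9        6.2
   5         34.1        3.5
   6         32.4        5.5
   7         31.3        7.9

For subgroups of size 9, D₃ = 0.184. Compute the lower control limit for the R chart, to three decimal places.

R̄ = (9.6 + 10.4 + 12.0 + 6.2 + 3.5 + 5.5 + 7.9) / 7 = 55.1000 / 7 = 7.8714
LCL_R = D₃·R̄ = 0.184 × 7.8714 = 1.4483

1.448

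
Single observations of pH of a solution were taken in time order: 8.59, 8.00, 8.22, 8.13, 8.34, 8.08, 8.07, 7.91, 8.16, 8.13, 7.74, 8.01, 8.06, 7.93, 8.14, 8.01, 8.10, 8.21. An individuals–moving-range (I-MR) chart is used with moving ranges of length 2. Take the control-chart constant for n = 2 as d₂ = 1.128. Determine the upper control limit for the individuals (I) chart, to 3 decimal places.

X̄ = (8.59 + 8.00 + 8.22 + 8.13 + 8.34 + 8.08 + 8.07 + 7.91 + 8.16 + 8.13 + 7.74 + 8.01 + 8.06 + 7.93 + 8.14 + 8.01 + 8.10 + 8.21) / 18 = 8.1017
Moving ranges: 0.59, 0.22, 0.09, 0.21, 0.26, 0.01, 0.16, 0.25, 0.03, 0.39, 0.27, 0.05, 0.13, 0.21, 0.13, 0.09, 0.11; M̄R̄ = 3.2000 / 17 = 0.1882
UCL = X̄ + 3·M̄R̄/d₂ = 8.1017 + 3 × 0.1882 / 1.128 = 8.6023

8.602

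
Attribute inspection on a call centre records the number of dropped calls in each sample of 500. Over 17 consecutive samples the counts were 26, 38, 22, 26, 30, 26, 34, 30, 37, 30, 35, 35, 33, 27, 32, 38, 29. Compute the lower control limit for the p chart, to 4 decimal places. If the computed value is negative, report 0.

0.0297

p̄ = Σdᵢ / (k·n) = 528 / (17 × 500) = 0.06212
LCL = p̄ − 3·√(p̄(1−p̄)/n) = 0.06212 − 3 × 0.01079 = 0.02973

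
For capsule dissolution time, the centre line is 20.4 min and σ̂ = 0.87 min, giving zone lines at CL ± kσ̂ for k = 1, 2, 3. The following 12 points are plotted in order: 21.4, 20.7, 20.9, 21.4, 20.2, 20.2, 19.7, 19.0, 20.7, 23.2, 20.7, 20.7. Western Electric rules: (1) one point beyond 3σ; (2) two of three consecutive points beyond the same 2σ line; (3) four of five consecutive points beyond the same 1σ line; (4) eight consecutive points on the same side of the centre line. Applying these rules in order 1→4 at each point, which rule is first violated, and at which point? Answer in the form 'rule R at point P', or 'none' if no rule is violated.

rule 1 at point 10

Zone of each point (C = within 1σ̂, B = 1σ̂–2σ̂, A = 2σ̂–3σ̂, * = beyond 3σ̂; sign = side of CL): 1:+B, 2:+C, 3:+C, 4:+B, 5:-C, 6:-C, 7:-C, 8:-B, 9:+C, 10:+*, 11:+C, 12:+C
Rule 1 (one point beyond the 3σ limits) is satisfied at point 10.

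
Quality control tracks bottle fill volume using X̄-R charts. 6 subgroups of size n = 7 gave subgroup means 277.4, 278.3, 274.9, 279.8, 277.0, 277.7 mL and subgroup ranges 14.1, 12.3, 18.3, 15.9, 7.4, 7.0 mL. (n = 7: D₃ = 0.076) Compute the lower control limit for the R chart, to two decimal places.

R̄ = (14.1 + 12.3 + 18.3 + 15.9 + 7.4 + 7.0) / 6 = 75.0000 / 6 = 12.5000
LCL_R = D₃·R̄ = 0.076 × 12.5000 = 0.9500

0.95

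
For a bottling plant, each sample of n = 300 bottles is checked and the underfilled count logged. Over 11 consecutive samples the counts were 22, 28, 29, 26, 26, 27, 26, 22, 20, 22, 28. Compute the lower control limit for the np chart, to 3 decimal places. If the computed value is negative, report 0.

10.706

p̄ = Σdᵢ / (k·n) = 276 / (11 × 300) = 0.08364
LCL = np̄ − 3·√(np̄(1−p̄)) = 25.0909 − 3 × 4.7950 = 10.7058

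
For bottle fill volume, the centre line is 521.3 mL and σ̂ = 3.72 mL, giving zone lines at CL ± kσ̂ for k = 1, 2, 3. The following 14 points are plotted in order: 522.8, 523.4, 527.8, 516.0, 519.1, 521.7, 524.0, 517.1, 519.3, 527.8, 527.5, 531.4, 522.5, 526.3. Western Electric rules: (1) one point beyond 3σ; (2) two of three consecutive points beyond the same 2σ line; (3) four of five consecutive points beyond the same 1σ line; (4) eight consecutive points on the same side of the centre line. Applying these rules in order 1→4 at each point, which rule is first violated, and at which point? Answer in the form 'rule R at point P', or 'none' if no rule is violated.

rule 3 at point 14

Zone of each point (C = within 1σ̂, B = 1σ̂–2σ̂, A = 2σ̂–3σ̂, * = beyond 3σ̂; sign = side of CL): 1:+C, 2:+C, 3:+B, 4:-B, 5:-C, 6:+C, 7:+C, 8:-B, 9:-C, 10:+B, 11:+B, 12:+A, 13:+C, 14:+B
Rule 3 (four of five consecutive points beyond the same 1σ limit) is satisfied at point 14.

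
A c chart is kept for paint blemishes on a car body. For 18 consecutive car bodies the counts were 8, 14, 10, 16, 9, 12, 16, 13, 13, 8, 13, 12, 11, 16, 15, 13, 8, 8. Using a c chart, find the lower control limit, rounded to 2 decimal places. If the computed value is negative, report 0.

1.58

c̄ = (8 + 14 + 10 + 16 + 9 + 12 + 16 + 13 + 13 + 8 + 13 + 12 + 11 + 16 + 15 + 13 + 8 + 8) / 18 = 215 / 18 = 11.9444
LCL = c̄ − 3√c̄ = 11.9444 − 3 × 3.4561 = 1.5762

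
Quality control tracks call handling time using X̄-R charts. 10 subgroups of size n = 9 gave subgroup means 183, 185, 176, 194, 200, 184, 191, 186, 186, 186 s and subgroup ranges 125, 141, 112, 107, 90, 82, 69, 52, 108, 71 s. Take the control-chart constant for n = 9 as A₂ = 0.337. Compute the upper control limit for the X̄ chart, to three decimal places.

X̄̄ = (183 + 185 + 176 + 194 + 200 + 184 + 191 + 186 + 186 + 186) / 10 = 1871.0000 / 10 = 187.1000
R̄ = (125 + 141 + 112 + 107 + 90 + 82 + 69 + 52 + 108 + 71) / 10 = 957.0000 / 10 = 95.7000
UCL = X̄̄ + A₂·R̄ = 187.1000 + 0.337 × 95.7000 = 219.3509

219.351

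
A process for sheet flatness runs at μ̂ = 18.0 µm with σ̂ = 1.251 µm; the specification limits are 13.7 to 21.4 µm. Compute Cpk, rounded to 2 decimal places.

Cpu = (USL − μ̂) / (3σ̂) = (21.4 − 18.0) / (3 × 1.251) = 0.9059; Cpl = (μ̂ − LSL) / (3σ̂) = (18.0 − 13.7) / (3 × 1.251) = 1.1458; Cpk = min(Cpu, Cpl) = 0.9059

0.91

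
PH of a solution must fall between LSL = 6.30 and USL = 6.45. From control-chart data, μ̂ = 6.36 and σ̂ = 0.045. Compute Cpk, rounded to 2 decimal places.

0.44

Cpu = (USL − μ̂) / (3σ̂) = (6.45 − 6.36) / (3 × 0.045) = 0.6667; Cpl = (μ̂ − LSL) / (3σ̂) = (6.36 − 6.30) / (3 × 0.045) = 0.4444; Cpk = min(Cpu, Cpl) = 0.4444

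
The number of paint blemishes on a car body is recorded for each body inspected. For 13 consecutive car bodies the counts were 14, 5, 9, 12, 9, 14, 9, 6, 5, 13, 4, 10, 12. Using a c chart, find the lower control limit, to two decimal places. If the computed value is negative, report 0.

0.19

c̄ = (14 + 5 + 9 + 12 + 9 + 14 + 9 + 6 + 5 + 13 + 4 + 10 + 12) / 13 = 122 / 13 = 9.3846
LCL = c̄ − 3√c̄ = 9.3846 − 3 × 3.0634 = 0.1943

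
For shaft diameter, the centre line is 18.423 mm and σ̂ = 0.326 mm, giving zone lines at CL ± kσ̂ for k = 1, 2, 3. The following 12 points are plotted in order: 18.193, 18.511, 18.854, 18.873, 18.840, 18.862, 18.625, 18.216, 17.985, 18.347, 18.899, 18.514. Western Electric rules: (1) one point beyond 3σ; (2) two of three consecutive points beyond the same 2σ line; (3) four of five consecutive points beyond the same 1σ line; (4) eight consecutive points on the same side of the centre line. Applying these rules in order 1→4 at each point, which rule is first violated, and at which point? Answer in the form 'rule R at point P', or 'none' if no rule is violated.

Zone of each point (C = within 1σ̂, B = 1σ̂–2σ̂, A = 2σ̂–3σ̂, * = beyond 3σ̂; sign = side of CL): 1:-C, 2:+C, 3:+B, 4:+B, 5:+B, 6:+B, 7:+C, 8:-C, 9:-B, 10:-C, 11:+B, 12:+C
Rule 3 (four of five consecutive points beyond the same 1σ limit) is satisfied at point 6.

rule 3 at point 6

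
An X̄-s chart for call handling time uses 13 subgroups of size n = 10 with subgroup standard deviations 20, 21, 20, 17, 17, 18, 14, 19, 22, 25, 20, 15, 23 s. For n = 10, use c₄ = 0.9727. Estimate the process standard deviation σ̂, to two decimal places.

s̄ = (20 + 21 + 20 + 17 + 17 + 18 + 14 + 19 + 22 + 25 + 20 + 15 + 23) / 13 = 19.3077
σ̂ = s̄ / c₄ = 19.3077 / 0.9727 = 19.8496

19.85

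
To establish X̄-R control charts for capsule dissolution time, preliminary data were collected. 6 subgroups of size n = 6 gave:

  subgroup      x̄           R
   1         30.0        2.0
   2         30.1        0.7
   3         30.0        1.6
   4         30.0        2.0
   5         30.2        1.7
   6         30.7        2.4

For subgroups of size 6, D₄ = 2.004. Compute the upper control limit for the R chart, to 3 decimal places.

3.474

R̄ = (2.0 + 0.7 + 1.6 + 2.0 + 1.7 + 2.4) / 6 = 10.4000 / 6 = 1.7333
UCL_R = D₄·R̄ = 2.004 × 1.7333 = 3.4736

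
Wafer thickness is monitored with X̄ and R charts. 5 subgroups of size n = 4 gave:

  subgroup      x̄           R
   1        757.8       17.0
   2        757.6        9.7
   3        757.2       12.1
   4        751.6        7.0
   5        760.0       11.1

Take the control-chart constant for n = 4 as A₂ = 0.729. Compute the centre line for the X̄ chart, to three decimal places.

X̄̄ = (757.8 + 757.6 + 757.2 + 751.6 + 760.0) / 5 = 3784.2000 / 5 = 756.8400
CL = X̄̄ = 756.8400

756.840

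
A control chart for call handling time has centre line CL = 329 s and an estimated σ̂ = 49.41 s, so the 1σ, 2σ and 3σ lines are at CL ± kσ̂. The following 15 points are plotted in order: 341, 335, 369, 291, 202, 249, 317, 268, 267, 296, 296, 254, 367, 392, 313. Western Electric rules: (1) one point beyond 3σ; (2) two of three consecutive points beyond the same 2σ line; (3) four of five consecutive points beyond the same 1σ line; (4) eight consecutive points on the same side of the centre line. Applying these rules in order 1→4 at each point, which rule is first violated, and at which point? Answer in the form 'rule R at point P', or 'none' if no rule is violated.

rule 3 at point 9

Zone of each point (C = within 1σ̂, B = 1σ̂–2σ̂, A = 2σ̂–3σ̂, * = beyond 3σ̂; sign = side of CL): 1:+C, 2:+C, 3:+C, 4:-C, 5:-A, 6:-B, 7:-C, 8:-B, 9:-B, 10:-C, 11:-C, 12:-B, 13:+C, 14:+B, 15:-C
Rule 3 (four of five consecutive points beyond the same 1σ limit) is satisfied at point 9.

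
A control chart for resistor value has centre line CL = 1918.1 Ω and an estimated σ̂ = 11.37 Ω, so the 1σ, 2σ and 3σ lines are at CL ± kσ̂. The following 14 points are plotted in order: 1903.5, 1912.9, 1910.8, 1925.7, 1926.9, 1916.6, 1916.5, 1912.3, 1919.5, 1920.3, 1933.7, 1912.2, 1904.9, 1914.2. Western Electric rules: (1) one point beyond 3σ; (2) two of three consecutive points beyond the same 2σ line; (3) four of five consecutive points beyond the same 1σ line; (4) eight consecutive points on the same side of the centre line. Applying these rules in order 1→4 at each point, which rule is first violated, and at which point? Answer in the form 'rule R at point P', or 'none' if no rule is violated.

none

Zone of each point (C = within 1σ̂, B = 1σ̂–2σ̂, A = 2σ̂–3σ̂, * = beyond 3σ̂; sign = side of CL): 1:-B, 2:-C, 3:-C, 4:+C, 5:+C, 6:-C, 7:-C, 8:-C, 9:+C, 10:+C, 11:+B, 12:-C, 13:-B, 14:-C
No rule fires across all 14 points.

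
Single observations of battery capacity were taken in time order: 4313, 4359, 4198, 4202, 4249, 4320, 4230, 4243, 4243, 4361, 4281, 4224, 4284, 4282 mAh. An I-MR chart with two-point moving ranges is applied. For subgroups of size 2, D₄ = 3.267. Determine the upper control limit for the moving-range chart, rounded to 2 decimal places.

188.23

Moving ranges: 46, 161, 4, 47, 71, 90, 13, 0, 118, 80, 57, 60, 2; M̄R̄ = 749.0000 / 13 = 57.6154
UCL_MR = D₄·M̄R̄ = 3.267 × 57.6154 = 188.2295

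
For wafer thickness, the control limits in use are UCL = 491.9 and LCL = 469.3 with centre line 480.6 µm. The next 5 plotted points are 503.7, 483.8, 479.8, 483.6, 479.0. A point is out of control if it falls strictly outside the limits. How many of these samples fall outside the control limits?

1

Compare each point to [469.3, 491.9]: sample 1 = 503.7 > UCL.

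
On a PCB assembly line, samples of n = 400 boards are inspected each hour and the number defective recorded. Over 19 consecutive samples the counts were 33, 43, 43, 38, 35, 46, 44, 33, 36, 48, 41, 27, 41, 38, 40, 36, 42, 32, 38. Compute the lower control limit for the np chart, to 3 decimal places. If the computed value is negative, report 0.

20.909

p̄ = Σdᵢ / (k·n) = 734 / (19 × 400) = 0.09658
LCL = np̄ − 3·√(np̄(1−p̄)) = 38.6316 − 3 × 5.9077 = 20.9086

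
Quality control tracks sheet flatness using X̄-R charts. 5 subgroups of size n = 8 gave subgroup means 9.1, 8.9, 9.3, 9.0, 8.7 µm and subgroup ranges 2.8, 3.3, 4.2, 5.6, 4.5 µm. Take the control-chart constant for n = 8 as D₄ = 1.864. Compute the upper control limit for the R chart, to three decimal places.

R̄ = (2.8 + 3.3 + 4.2 + 5.6 + 4.5) / 5 = 20.4000 / 5 = 4.0800
UCL_R = D₄·R̄ = 1.864 × 4.0800 = 7.6051

7.605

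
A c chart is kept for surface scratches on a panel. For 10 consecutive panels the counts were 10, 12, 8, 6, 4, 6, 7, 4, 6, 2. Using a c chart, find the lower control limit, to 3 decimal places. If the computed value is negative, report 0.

0.000

c̄ = (10 + 12 + 8 + 6 + 4 + 6 + 7 + 4 + 6 + 2) / 10 = 65 / 10 = 6.5000
LCL = c̄ − 3√c̄ = 6.5000 − 3 × 2.5495 = -1.1485 → 0 (cannot be negative)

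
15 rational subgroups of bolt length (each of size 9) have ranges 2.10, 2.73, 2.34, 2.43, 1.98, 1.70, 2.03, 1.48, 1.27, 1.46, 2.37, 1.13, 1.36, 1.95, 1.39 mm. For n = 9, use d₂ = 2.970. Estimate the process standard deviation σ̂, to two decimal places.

0.62

R̄ = (2.10 + 2.73 + 2.34 + 2.43 + 1.98 + 1.70 + 2.03 + 1.48 + 1.27 + 1.46 + 2.37 + 1.13 + 1.36 + 1.95 + 1.39) / 15 = 1.8480
σ̂ = R̄ / d₂ = 1.8480 / 2.970 = 0.6222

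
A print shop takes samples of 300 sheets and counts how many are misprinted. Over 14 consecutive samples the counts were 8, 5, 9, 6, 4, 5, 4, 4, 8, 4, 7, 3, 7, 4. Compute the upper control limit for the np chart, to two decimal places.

12.59

p̄ = Σdᵢ / (k·n) = 78 / (14 × 300) = 0.01857
UCL = np̄ + 3·√(np̄(1−p̄)) = 5.5714 + 3 × √(5.5714×0.98143) = 5.5714 + 3 × 2.3384 = 12.5865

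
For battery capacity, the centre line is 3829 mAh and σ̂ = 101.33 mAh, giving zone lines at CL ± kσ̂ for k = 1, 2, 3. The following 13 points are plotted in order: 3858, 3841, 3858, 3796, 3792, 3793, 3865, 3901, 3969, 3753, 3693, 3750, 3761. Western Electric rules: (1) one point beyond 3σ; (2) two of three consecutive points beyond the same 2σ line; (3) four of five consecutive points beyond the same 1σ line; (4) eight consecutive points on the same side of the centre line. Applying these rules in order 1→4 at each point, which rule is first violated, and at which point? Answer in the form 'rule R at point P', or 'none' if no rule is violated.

none

Zone of each point (C = within 1σ̂, B = 1σ̂–2σ̂, A = 2σ̂–3σ̂, * = beyond 3σ̂; sign = side of CL): 1:+C, 2:+C, 3:+C, 4:-C, 5:-C, 6:-C, 7:+C, 8:+C, 9:+B, 10:-C, 11:-B, 12:-C, 13:-C
No rule fires across all 13 points.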